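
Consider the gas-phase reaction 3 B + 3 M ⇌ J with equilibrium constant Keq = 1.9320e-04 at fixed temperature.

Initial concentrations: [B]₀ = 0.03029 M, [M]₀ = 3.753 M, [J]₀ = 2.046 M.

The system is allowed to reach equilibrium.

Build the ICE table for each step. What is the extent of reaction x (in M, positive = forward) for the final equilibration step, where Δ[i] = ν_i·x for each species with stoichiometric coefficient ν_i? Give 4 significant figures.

x = -0.9147 M

Q₀ = 1393 vs Keq = 1.9320e-04 ⇒ Q>K, reverse
Step 1:
                  B         M         J
  Initial   0.03029     3.753     2.046
  Change      2.744     2.744   -0.9147
  Equil       2.774     6.497     1.131
  solve Keq expr → x = -0.9147; check Q = 1.9320e-04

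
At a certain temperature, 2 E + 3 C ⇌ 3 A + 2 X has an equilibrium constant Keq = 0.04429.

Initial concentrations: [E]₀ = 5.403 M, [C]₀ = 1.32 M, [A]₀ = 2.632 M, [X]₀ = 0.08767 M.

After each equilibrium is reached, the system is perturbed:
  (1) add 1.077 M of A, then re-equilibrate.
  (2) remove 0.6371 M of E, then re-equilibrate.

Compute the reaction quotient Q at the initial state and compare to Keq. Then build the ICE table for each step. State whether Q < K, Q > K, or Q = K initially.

Q₀ = 0.002087 vs Keq = 0.04429 ⇒ Q<K, forward
Step 1:
                   E          C          A          X
  Initial      5.403       1.32      2.632    0.08767
  Change     -0.1638    -0.2457     0.2457     0.1638
  Equil        5.239      1.074      2.878     0.2515
  solve Keq expr → x = 0.08191; check Q = 0.04429
Then add 1.077 M of A.
Step 2:
                   E          C          A          X
  Initial      5.239      1.074      3.955     0.2515
  Change     0.06472    0.09708   -0.09708   -0.06472
  Equil        5.304      1.171      3.858     0.1868
  solve Keq expr → x = -0.03236; check Q = 0.04429
Then remove 0.6371 M of E.
Step 3:
                   E          C          A          X
  Initial      4.667      1.171      3.858     0.1868
  Change     0.01544    0.02316   -0.02316   -0.01544
  Equil        4.682      1.195      3.834     0.1713
  solve Keq expr → x = -0.007719; check Q = 0.04429

Q₀ = 0.002087; Q < K (proceeds forward)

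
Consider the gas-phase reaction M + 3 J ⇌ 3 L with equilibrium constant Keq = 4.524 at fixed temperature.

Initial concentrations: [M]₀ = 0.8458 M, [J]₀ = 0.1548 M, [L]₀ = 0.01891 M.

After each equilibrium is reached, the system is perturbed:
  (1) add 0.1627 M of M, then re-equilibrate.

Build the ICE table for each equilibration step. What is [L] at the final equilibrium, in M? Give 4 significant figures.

[L]_eq = 0.108 M

Q₀ = 0.002155 vs Keq = 4.524 ⇒ Q<K, forward
Step 1:
                  M         J         L
  I          0.8458    0.1548   0.01891
  C        -0.02886  -0.08657   0.08657
  E          0.8169   0.06823    0.1055
  solve Keq expr → x = 0.02886; check Q = 4.524
Then add 0.1627 M of M.
Step 2:
                  M         J         L
  I          0.9796   0.06823    0.1055
  C       -8.2657e-04  -0.00248   0.00248
  E          0.9788   0.06575     0.108
  solve Keq expr → x = 8.2657e-04; check Q = 4.524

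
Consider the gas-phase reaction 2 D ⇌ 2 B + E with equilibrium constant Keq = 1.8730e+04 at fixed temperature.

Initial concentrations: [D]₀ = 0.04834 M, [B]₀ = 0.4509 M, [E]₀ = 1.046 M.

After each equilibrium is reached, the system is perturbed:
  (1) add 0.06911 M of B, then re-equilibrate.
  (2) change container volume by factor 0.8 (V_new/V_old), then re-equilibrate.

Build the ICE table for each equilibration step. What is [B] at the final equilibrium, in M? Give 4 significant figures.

Q₀ = 91.01 vs Keq = 1.8730e+04 ⇒ Q<K, forward
Step 1:
                   D          B          E
  Initial    0.04834     0.4509      1.046
  Change     -0.0446     0.0446     0.0223
  Equil     0.003742     0.4955      1.068
  solve Keq expr → x = 0.0223; check Q = 1.8730e+04
Then add 0.06911 M of B.
Step 2:
                   D          B          E
  Initial   0.003742     0.5646      1.068
  Change  5.1751e-04 -5.1751e-04 -2.5876e-04
  Equil      0.00426     0.5641      1.068
  solve Keq expr → x = -2.5876e-04; check Q = 1.8730e+04
Then change container volume by factor 0.8 (V_new/V_old).
Step 3:
                   D          B          E
  Initial   0.005325     0.7051      1.335
  Change  6.2253e-04 -6.2253e-04 -3.1126e-04
  Equil     0.005947     0.7045      1.335
  solve Keq expr → x = -3.1126e-04; check Q = 1.8730e+04

[B]_eq = 0.7045 M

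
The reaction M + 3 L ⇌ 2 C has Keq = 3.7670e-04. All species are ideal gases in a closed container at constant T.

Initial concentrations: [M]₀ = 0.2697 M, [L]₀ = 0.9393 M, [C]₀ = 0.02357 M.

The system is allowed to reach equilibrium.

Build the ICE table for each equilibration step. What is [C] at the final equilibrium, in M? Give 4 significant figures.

[C]_eq = 0.009606 M

Q₀ = 0.002486 vs Keq = 3.7670e-04 ⇒ Q>K, reverse
Step 1:
                  M         L         C
  I          0.2697    0.9393   0.02357
  C        0.006982   0.02095  -0.01396
  E          0.2767    0.9602  0.009606
  solve Keq expr → x = -0.006982; check Q = 3.7670e-04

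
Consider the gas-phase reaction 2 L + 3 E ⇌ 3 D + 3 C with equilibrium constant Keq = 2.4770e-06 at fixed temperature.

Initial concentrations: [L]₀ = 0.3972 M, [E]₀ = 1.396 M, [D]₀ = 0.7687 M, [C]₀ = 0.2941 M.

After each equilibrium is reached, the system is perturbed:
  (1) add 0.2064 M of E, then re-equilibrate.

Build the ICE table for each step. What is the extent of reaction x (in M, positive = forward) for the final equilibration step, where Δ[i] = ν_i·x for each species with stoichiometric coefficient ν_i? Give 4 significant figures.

x = 0.001142 M

Q₀ = 0.02692 vs Keq = 2.4770e-06 ⇒ Q>K, reverse
Step 1:
                    L           E           D           C
  Initial      0.3972       1.396      0.7687      0.2941
  Change       0.1756      0.2634     -0.2634     -0.2634
  Equil        0.5728       1.659      0.5053     0.03065
  solve Keq expr → x = -0.08782; check Q = 2.4770e-06
Then add 0.2064 M of E.
Step 2:
                    L           E           D           C
  Initial      0.5728       1.866      0.5053     0.03065
  Change    -0.002284   -0.003426    0.003426    0.003426
  Equil        0.5705       1.862      0.5087     0.03408
  solve Keq expr → x = 0.001142; check Q = 2.4770e-06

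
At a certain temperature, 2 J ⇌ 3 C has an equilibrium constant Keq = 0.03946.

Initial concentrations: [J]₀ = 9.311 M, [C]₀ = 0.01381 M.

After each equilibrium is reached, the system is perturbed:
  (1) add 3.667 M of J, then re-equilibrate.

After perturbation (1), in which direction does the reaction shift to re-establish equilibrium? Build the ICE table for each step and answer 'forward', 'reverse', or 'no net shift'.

Q₀ = 3.0380e-08 vs Keq = 0.03946 ⇒ Q<K, forward
Step 1:
                    J           C
  I             9.311     0.01381
  C           -0.9274       1.391
  E             8.384       1.405
  solve Keq expr → x = 0.4637; check Q = 0.03946
Then add 3.667 M of J.
Step 2:
                    J           C
  I             12.05       1.405
  C           -0.2404      0.3606
  E             11.81       1.766
  solve Keq expr → x = 0.1202; check Q = 0.03946

Direction: forward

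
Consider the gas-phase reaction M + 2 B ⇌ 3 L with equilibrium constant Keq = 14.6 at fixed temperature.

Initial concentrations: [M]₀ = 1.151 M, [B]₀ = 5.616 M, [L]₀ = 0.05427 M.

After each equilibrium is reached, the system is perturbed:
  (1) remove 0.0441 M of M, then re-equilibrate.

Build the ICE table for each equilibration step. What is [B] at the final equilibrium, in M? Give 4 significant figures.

[B]_eq = 3.67 M

Q₀ = 4.4030e-06 vs Keq = 14.6 ⇒ Q<K, forward
Step 1:
                  M         B         L
  I           1.151     5.616   0.05427
  C          -1.001    -2.002     3.003
  E          0.1499     3.614     3.058
  solve Keq expr → x = 1.001; check Q = 14.6
Then remove 0.0441 M of M.
Step 2:
                  M         B         L
  I          0.1058     3.614     3.058
  C         0.02794   0.05588  -0.08382
  E          0.1337      3.67     2.974
  solve Keq expr → x = -0.02794; check Q = 14.6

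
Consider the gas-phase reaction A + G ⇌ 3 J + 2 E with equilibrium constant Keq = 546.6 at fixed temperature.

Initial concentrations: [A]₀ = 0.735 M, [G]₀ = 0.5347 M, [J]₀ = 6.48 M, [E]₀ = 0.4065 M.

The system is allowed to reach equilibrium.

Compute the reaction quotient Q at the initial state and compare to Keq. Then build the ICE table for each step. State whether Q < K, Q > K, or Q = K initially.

Q₀ = 114.4; Q < K (proceeds forward)

Q₀ = 114.4 vs Keq = 546.6 ⇒ Q<K, forward
Step 1:
                    A           G           J           E
  Initial       0.735      0.5347        6.48      0.4065
  Change      -0.1236     -0.1236      0.3708      0.2472
  Equil        0.6114      0.4111       6.851      0.6537
  solve Keq expr → x = 0.1236; check Q = 546.6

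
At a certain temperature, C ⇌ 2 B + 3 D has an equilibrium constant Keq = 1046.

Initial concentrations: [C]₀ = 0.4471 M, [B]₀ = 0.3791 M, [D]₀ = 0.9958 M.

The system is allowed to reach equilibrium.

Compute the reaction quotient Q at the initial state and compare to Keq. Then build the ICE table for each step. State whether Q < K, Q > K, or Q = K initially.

Q₀ = 0.3174 vs Keq = 1046 ⇒ Q<K, forward
Step 1:
                  C         B         D
  init       0.4471    0.3791    0.9958
  Δ         -0.4296    0.8592     1.289
  eq        0.01748     1.238     2.285
  solve Keq expr → x = 0.4296; check Q = 1046

Q₀ = 0.3174; Q < K (proceeds forward)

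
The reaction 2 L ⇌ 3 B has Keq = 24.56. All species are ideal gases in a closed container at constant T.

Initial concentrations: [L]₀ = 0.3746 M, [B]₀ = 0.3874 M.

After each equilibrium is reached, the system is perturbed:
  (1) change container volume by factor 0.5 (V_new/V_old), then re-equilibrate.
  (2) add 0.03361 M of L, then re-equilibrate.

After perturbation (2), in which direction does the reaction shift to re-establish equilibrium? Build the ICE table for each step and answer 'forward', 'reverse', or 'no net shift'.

Q₀ = 0.4143 vs Keq = 24.56 ⇒ Q<K, forward
Step 1:
                  L         B
  Initial    0.3746    0.3874
  Change     -0.243    0.3645
  Equil      0.1316    0.7519
  solve Keq expr → x = 0.1215; check Q = 24.56
Then change container volume by factor 0.5 (V_new/V_old).
Step 2:
                  L         B
  Initial    0.2631     1.504
  Change    0.07046   -0.1057
  Equil      0.3336     1.398
  solve Keq expr → x = -0.03523; check Q = 24.56
Then add 0.03361 M of L.
Step 3:
                  L         B
  Initial    0.3672     1.398
  Change   -0.02182   0.03274
  Equil      0.3454     1.431
  solve Keq expr → x = 0.01091; check Q = 24.56

Direction: forward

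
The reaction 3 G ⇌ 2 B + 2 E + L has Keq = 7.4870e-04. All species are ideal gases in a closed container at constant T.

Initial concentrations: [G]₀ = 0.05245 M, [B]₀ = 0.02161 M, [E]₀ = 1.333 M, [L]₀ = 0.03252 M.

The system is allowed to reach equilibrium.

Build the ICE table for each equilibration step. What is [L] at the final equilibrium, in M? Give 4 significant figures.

Q₀ = 0.187 vs Keq = 7.4870e-04 ⇒ Q>K, reverse
Step 1:
                    G           B           E           L
  init        0.05245     0.02161       1.333     0.03252
  Δ           0.02776    -0.01851    -0.01851   -0.009255
  eq          0.08021      0.0031       1.314     0.02327
  solve Keq expr → x = -0.009255; check Q = 7.4870e-04

[L]_eq = 0.02327 M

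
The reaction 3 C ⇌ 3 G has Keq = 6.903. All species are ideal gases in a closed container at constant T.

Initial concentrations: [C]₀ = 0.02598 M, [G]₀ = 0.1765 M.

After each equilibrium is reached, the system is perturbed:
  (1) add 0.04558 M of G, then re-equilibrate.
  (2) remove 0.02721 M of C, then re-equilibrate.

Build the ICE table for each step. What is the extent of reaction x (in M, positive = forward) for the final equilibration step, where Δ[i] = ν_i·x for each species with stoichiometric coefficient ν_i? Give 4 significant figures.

Q₀ = 313.6 vs Keq = 6.903 ⇒ Q>K, reverse
Step 1:
                  C         G
  Initial   0.02598    0.1765
  Change    0.04374  -0.04374
  Equil     0.06972    0.1328
  solve Keq expr → x = -0.01458; check Q = 6.903
Then add 0.04558 M of G.
Step 2:
                  C         G
  Initial   0.06972    0.1783
  Change     0.0157   -0.0157
  Equil     0.08542    0.1626
  solve Keq expr → x = -0.005232; check Q = 6.903
Then remove 0.02721 M of C.
Step 3:
                  C         G
  Initial   0.05821    0.1626
  Change    0.01784  -0.01784
  Equil     0.07605    0.1448
  solve Keq expr → x = -0.005947; check Q = 6.903

x = -0.005947 M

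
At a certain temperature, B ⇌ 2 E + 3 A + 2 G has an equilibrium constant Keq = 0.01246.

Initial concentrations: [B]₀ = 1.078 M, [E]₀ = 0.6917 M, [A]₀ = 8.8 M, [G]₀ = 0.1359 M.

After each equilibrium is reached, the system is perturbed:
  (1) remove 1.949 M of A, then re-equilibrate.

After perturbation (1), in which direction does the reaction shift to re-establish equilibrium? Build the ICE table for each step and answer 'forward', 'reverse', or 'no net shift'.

Direction: forward

Q₀ = 5.586 vs Keq = 0.01246 ⇒ Q>K, reverse
Step 1:
                   B          E          A          G
  init         1.078     0.6917        8.8     0.1359
  Δ          0.06376    -0.1275    -0.1913    -0.1275
  eq           1.142     0.5642      8.609    0.00837
  solve Keq expr → x = -0.06376; check Q = 0.01246
Then remove 1.949 M of A.
Step 2:
                   B          E          A          G
  init         1.142     0.5642       6.66    0.00837
  Δ        -0.001911   0.003823   0.005734   0.003823
  eq            1.14      0.568      6.665    0.01219
  solve Keq expr → x = 0.001911; check Q = 0.01246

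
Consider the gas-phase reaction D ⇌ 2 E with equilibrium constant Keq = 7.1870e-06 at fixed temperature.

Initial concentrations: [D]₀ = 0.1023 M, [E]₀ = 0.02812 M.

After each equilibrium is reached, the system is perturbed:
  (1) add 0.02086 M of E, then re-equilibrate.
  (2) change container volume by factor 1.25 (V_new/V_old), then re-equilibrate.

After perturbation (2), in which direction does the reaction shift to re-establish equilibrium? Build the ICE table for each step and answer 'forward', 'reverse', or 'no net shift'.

Q₀ = 0.00773 vs Keq = 7.1870e-06 ⇒ Q>K, reverse
Step 1:
                    D           E
  I            0.1023     0.02812
  C            0.0136    -0.02721
  E            0.1159  9.1269e-04
  solve Keq expr → x = -0.0136; check Q = 7.1870e-06
Then add 0.02086 M of E.
Step 2:
                    D           E
  I            0.1159     0.02177
  C           0.01041    -0.02082
  E            0.1263  9.5279e-04
  solve Keq expr → x = -0.01041; check Q = 7.1870e-06
Then change container volume by factor 1.25 (V_new/V_old).
Step 3:
                    D           E
  I            0.1011  7.6223e-04
  C       -4.4890e-05  8.9780e-05
  E             0.101  8.5202e-04
  solve Keq expr → x = 4.4890e-05; check Q = 7.1870e-06

Direction: forward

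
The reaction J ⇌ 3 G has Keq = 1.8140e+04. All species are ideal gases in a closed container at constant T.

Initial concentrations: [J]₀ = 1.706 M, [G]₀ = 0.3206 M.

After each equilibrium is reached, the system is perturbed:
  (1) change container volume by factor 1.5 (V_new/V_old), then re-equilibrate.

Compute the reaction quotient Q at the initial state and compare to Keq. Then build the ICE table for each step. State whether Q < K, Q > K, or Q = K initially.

Q₀ = 0.01932; Q < K (proceeds forward)

Q₀ = 0.01932 vs Keq = 1.8140e+04 ⇒ Q<K, forward
Step 1:
                    J           G
  Initial       1.706      0.3206
  Change       -1.697       5.092
  Equil       0.00874       5.412
  solve Keq expr → x = 1.697; check Q = 1.8140e+04
Then change container volume by factor 1.5 (V_new/V_old).
Step 2:
                    J           G
  Initial    0.005827       3.608
  Change    -0.003216    0.009649
  Equil      0.002611       3.618
  solve Keq expr → x = 0.003216; check Q = 1.8140e+04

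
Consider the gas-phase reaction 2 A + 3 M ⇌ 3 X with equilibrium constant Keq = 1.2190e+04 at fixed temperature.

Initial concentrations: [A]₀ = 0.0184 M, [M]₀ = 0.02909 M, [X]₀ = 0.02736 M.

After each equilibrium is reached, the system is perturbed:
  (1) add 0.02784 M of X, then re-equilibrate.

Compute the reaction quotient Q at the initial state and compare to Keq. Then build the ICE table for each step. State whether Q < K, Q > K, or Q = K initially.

Q₀ = 2457 vs Keq = 1.2190e+04 ⇒ Q<K, forward
Step 1:
                    A           M           X
  init         0.0184     0.02909     0.02736
  Δ         -0.003621   -0.005431    0.005431
  eq          0.01478     0.02366     0.03279
  solve Keq expr → x = 0.00181; check Q = 1.2190e+04
Then add 0.02784 M of X.
Step 2:
                    A           M           X
  init        0.01478     0.02366     0.06063
  Δ          0.005118    0.007677   -0.007677
  eq           0.0199     0.03134     0.05295
  solve Keq expr → x = -0.002559; check Q = 1.2190e+04

Q₀ = 2457; Q < K (proceeds forward)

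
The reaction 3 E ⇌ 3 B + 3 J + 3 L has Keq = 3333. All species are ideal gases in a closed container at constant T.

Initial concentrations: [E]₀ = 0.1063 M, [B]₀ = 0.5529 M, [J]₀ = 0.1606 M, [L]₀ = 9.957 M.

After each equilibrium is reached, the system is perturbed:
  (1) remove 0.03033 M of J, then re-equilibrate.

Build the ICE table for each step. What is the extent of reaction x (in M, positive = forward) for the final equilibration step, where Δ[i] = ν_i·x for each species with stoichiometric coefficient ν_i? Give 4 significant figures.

Q₀ = 575.4 vs Keq = 3333 ⇒ Q<K, forward
Step 1:
                   E          B          J          L
  I           0.1063     0.5529     0.1606      9.957
  C         -0.03132    0.03132    0.03132    0.03132
  E          0.07498     0.5842     0.1919      9.988
  solve Keq expr → x = 0.01044; check Q = 3333
Then remove 0.03033 M of J.
Step 2:
                   E          B          J          L
  I          0.07498     0.5842     0.1616      9.988
  C        -0.007843   0.007843   0.007843   0.007843
  E          0.06713     0.5921     0.1694      9.996
  solve Keq expr → x = 0.002614; check Q = 3333

x = 0.002614 M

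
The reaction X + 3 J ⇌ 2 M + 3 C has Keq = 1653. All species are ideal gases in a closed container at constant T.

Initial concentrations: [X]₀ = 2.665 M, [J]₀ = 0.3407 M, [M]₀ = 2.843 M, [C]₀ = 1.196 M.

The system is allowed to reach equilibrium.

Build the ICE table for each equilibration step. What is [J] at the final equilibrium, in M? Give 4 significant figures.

[J]_eq = 0.1726 M

Q₀ = 131.2 vs Keq = 1653 ⇒ Q<K, forward
Step 1:
                    X           J           M           C
  Initial       2.665      0.3407       2.843       1.196
  Change     -0.05604     -0.1681      0.1121      0.1681
  Equil         2.609      0.1726       2.955       1.364
  solve Keq expr → x = 0.05604; check Q = 1653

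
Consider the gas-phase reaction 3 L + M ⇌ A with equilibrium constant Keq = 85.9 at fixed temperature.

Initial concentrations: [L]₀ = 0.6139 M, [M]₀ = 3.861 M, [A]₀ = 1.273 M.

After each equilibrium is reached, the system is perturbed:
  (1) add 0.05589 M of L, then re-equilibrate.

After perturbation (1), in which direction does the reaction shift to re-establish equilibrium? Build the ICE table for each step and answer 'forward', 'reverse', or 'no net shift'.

Q₀ = 1.425 vs Keq = 85.9 ⇒ Q<K, forward
Step 1:
                   L          M          A
  Initial     0.6139      3.861      1.273
  Change     -0.4493    -0.1498     0.1498
  Equil       0.1646      3.711      1.423
  solve Keq expr → x = 0.1498; check Q = 85.9
Then add 0.05589 M of L.
Step 2:
                   L          M          A
  Initial     0.2205      3.711      1.423
  Change    -0.05491    -0.0183     0.0183
  Equil       0.1656      3.693      1.441
  solve Keq expr → x = 0.0183; check Q = 85.9

Direction: forward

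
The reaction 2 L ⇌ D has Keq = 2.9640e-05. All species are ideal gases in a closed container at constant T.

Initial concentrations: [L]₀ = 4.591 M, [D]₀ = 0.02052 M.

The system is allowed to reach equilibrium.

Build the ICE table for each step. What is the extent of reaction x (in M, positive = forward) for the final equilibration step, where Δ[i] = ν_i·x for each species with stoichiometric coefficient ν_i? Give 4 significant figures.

x = -0.01988 M

Q₀ = 9.7356e-04 vs Keq = 2.9640e-05 ⇒ Q>K, reverse
Step 1:
                   L          D
  I            4.591    0.02052
  C          0.03977   -0.01988
  E            4.631 6.3560e-04
  solve Keq expr → x = -0.01988; check Q = 2.9640e-05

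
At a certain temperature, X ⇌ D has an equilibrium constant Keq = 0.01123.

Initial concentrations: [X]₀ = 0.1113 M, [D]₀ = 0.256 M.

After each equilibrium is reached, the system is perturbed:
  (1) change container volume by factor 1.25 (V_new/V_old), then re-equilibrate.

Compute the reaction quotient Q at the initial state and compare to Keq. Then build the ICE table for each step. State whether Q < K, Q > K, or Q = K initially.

Q₀ = 2.3 vs Keq = 0.01123 ⇒ Q>K, reverse
Step 1:
                  X         D
  I          0.1113     0.256
  C          0.2519   -0.2519
  E          0.3632  0.004079
  solve Keq expr → x = -0.2519; check Q = 0.01123
Then change container volume by factor 1.25 (V_new/V_old).
Step 2:
                  X         D
  I          0.2906  0.003263
  C               0         0
  E          0.2906  0.003263
  solve Keq expr → x = 0; check Q = 0.01123

Q₀ = 2.3; Q > K (proceeds reverse)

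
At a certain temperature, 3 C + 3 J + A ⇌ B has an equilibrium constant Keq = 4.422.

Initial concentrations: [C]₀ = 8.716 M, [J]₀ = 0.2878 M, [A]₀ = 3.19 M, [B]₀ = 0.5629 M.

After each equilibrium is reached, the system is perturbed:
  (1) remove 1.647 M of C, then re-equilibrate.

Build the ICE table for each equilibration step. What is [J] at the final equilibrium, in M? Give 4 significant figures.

Q₀ = 0.01118 vs Keq = 4.422 ⇒ Q<K, forward
Step 1:
                  C         J         A         B
  Initial     8.716    0.2878      3.19    0.5629
  Change    -0.2452   -0.2452  -0.08174   0.08174
  Equil       8.471   0.04257     3.108    0.6446
  solve Keq expr → x = 0.08174; check Q = 4.422
Then remove 1.647 M of C.
Step 2:
                  C         J         A         B
  Initial     6.824   0.04257     3.108    0.6446
  Change    0.01009   0.01009  0.003362 -0.003362
  Equil       6.834   0.05266     3.112    0.6413
  solve Keq expr → x = -0.003362; check Q = 4.422

[J]_eq = 0.05266 M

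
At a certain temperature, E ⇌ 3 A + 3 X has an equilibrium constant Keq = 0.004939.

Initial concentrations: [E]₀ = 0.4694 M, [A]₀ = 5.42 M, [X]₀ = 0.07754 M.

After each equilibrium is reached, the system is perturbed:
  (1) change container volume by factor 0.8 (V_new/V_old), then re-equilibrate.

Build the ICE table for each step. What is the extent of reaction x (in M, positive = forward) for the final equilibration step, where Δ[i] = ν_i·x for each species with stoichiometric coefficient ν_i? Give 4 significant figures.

Q₀ = 0.1581 vs Keq = 0.004939 ⇒ Q>K, reverse
Step 1:
                   E          A          X
  init        0.4694       5.42    0.07754
  Δ          0.01753   -0.05258   -0.05258
  eq          0.4869      5.367    0.02496
  solve Keq expr → x = -0.01753; check Q = 0.004939
Then change container volume by factor 0.8 (V_new/V_old).
Step 2:
                   E          A          X
  init        0.6087      6.709     0.0312
  Δ         0.003207  -0.009622  -0.009622
  eq          0.6119        6.7    0.02158
  solve Keq expr → x = -0.003207; check Q = 0.004939

x = -0.003207 M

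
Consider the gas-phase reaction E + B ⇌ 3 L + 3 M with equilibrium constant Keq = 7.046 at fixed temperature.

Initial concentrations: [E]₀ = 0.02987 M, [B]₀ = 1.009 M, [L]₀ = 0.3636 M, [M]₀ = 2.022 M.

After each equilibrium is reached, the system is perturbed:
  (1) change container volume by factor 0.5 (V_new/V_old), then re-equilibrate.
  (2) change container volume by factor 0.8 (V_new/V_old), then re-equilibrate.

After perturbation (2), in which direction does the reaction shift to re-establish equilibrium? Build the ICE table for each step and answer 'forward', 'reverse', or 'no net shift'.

Direction: reverse

Q₀ = 13.19 vs Keq = 7.046 ⇒ Q>K, reverse
Step 1:
                  E         B         L         M
  Initial   0.02987     1.009    0.3636     2.022
  Change    0.01043   0.01043   -0.0313   -0.0313
  Equil      0.0403     1.019    0.3323     1.991
  solve Keq expr → x = -0.01043; check Q = 7.046
Then change container volume by factor 0.5 (V_new/V_old).
Step 2:
                  E         B         L         M
  Initial    0.0806     2.039    0.6646     3.981
  Change     0.0964    0.0964   -0.2892   -0.2892
  Equil       0.177     2.135    0.3754     3.692
  solve Keq expr → x = -0.0964; check Q = 7.046
Then change container volume by factor 0.8 (V_new/V_old).
Step 3:
                  E         B         L         M
  Initial    0.2213     2.669    0.4693     4.615
  Change    0.03186   0.03186  -0.09559  -0.09559
  Equil      0.2531     2.701    0.3737      4.52
  solve Keq expr → x = -0.03186; check Q = 7.046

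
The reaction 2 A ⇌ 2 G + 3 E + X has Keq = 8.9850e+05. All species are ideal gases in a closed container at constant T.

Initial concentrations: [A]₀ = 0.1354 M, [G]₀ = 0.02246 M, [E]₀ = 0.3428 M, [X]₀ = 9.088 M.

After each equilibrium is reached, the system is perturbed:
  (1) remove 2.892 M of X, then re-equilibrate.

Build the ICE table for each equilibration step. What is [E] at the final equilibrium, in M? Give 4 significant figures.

Q₀ = 0.01007 vs Keq = 8.9850e+05 ⇒ Q<K, forward
Step 1:
                  A         G         E         X
  init       0.1354   0.02246    0.3428     9.088
  Δ         -0.1352    0.1352    0.2028    0.0676
  eq      2.0282e-04    0.1577    0.5456     9.156
  solve Keq expr → x = 0.0676; check Q = 8.9850e+05
Then remove 2.892 M of X.
Step 2:
                  A         G         E         X
  init    2.0282e-04    0.1577    0.5456     6.264
  Δ       -3.5001e-05 3.5001e-05 5.2502e-05 1.7501e-05
  eq      1.6782e-04    0.1577    0.5456     6.264
  solve Keq expr → x = 1.7501e-05; check Q = 8.9850e+05

[E]_eq = 0.5456 M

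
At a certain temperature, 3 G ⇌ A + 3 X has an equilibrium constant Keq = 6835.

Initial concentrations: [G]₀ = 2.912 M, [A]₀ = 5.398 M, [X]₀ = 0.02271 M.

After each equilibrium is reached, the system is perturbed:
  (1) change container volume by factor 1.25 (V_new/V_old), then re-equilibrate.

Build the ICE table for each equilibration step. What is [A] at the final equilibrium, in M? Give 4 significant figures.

Q₀ = 2.5604e-06 vs Keq = 6835 ⇒ Q<K, forward
Step 1:
                  G         A         X
  Initial     2.912     5.398   0.02271
  Change     -2.652     0.884     2.652
  Equil        0.26     6.282     2.675
  solve Keq expr → x = 0.884; check Q = 6835
Then change container volume by factor 1.25 (V_new/V_old).
Step 2:
                  G         A         X
  Initial     0.208     5.026      2.14
  Change   -0.01362  0.004541   0.01362
  Equil      0.1944      5.03     2.153
  solve Keq expr → x = 0.004541; check Q = 6835

[A]_eq = 5.03 M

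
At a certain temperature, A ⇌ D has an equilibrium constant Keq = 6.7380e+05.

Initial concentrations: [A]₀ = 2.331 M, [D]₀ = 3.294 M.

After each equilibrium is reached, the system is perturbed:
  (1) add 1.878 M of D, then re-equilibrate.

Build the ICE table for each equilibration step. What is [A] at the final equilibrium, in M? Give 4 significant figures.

[A]_eq = 1.1135e-05 M

Q₀ = 1.413 vs Keq = 6.7380e+05 ⇒ Q<K, forward
Step 1:
                    A           D
  I             2.331       3.294
  C            -2.331       2.331
  E        8.3482e-06       5.625
  solve Keq expr → x = 2.331; check Q = 6.7380e+05
Then add 1.878 M of D.
Step 2:
                    A           D
  I        8.3482e-06       7.503
  C        2.7872e-06 -2.7872e-06
  E        1.1135e-05       7.503
  solve Keq expr → x = -2.7872e-06; check Q = 6.7380e+05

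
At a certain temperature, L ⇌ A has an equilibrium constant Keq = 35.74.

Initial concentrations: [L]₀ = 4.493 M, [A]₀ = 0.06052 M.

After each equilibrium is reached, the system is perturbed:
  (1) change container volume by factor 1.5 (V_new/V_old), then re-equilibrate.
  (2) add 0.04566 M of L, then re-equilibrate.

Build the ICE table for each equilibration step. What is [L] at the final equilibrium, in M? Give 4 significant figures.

Q₀ = 0.01347 vs Keq = 35.74 ⇒ Q<K, forward
Step 1:
                   L          A
  init         4.493    0.06052
  Δ           -4.369      4.369
  eq          0.1239       4.43
  solve Keq expr → x = 4.369; check Q = 35.74
Then change container volume by factor 1.5 (V_new/V_old).
Step 2:
                   L          A
  init       0.08263      2.953
  Δ                0          0
  eq         0.08263      2.953
  solve Keq expr → x = 0; check Q = 35.74
Then add 0.04566 M of L.
Step 3:
                   L          A
  init        0.1283      2.953
  Δ         -0.04442    0.04442
  eq         0.08387      2.997
  solve Keq expr → x = 0.04442; check Q = 35.74

[L]_eq = 0.08387 M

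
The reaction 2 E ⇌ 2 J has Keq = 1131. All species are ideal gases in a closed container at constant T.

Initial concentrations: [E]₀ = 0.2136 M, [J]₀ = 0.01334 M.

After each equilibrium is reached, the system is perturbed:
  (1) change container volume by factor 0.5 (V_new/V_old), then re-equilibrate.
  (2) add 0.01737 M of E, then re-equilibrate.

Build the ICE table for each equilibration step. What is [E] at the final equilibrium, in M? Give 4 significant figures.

[E]_eq = 0.01361 M

Q₀ = 0.0039 vs Keq = 1131 ⇒ Q<K, forward
Step 1:
                  E         J
  I          0.2136   0.01334
  C          -0.207     0.207
  E        0.006553    0.2204
  solve Keq expr → x = 0.1035; check Q = 1131
Then change container volume by factor 0.5 (V_new/V_old).
Step 2:
                  E         J
  I         0.01311    0.4408
  C               0         0
  E         0.01311    0.4408
  solve Keq expr → x = 0; check Q = 1131
Then add 0.01737 M of E.
Step 3:
                  E         J
  I         0.03048    0.4408
  C        -0.01687   0.01687
  E         0.01361    0.4576
  solve Keq expr → x = 0.008434; check Q = 1131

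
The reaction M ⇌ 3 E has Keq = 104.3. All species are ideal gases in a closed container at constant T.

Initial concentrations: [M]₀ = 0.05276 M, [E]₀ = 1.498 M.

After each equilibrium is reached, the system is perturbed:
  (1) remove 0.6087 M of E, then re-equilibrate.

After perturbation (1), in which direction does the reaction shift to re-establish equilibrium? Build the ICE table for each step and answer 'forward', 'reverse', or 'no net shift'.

Direction: forward

Q₀ = 63.71 vs Keq = 104.3 ⇒ Q<K, forward
Step 1:
                  M         E
  Initial   0.05276     1.498
  Change    -0.0171   0.05131
  Equil     0.03566     1.549
  solve Keq expr → x = 0.0171; check Q = 104.3
Then remove 0.6087 M of E.
Step 2:
                  M         E
  Initial   0.03566    0.9406
  Change   -0.02556   0.07669
  Equil     0.01009     1.017
  solve Keq expr → x = 0.02556; check Q = 104.3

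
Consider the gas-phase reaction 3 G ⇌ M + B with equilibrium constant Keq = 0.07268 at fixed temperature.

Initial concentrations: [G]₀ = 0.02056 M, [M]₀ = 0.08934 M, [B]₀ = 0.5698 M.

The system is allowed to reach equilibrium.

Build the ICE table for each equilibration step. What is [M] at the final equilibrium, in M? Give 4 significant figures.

Q₀ = 5857 vs Keq = 0.07268 ⇒ Q>K, reverse
Step 1:
                   G          M          B
  Initial    0.02056    0.08934     0.5698
  Change      0.2583   -0.08608   -0.08608
  Equil       0.2788   0.003257     0.4837
  solve Keq expr → x = -0.08608; check Q = 0.07268

[M]_eq = 0.003257 M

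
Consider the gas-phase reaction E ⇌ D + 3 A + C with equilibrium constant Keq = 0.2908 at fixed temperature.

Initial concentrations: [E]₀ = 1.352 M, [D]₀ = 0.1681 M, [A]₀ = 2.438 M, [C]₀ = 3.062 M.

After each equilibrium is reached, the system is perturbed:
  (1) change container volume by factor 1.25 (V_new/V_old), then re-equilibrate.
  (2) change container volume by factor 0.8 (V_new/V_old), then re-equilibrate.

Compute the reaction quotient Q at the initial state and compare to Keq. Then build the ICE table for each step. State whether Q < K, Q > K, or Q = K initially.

Q₀ = 5.517; Q > K (proceeds reverse)

Q₀ = 5.517 vs Keq = 0.2908 ⇒ Q>K, reverse
Step 1:
                  E         D         A         C
  init        1.352    0.1681     2.438     3.062
  Δ          0.1491   -0.1491   -0.4473   -0.1491
  eq          1.501     0.019     1.991     2.913
  solve Keq expr → x = -0.1491; check Q = 0.2908
Then change container volume by factor 1.25 (V_new/V_old).
Step 2:
                  E         D         A         C
  init        1.201    0.0152     1.593      2.33
  Δ        -0.01769   0.01769   0.05306   0.01769
  eq          1.183   0.03288     1.646     2.348
  solve Keq expr → x = 0.01769; check Q = 0.2908
Then change container volume by factor 0.8 (V_new/V_old).
Step 3:
                  E         D         A         C
  init        1.479    0.0411     2.057     2.935
  Δ         0.02211  -0.02211  -0.06632  -0.02211
  eq          1.501     0.019     1.991     2.913
  solve Keq expr → x = -0.02211; check Q = 0.2908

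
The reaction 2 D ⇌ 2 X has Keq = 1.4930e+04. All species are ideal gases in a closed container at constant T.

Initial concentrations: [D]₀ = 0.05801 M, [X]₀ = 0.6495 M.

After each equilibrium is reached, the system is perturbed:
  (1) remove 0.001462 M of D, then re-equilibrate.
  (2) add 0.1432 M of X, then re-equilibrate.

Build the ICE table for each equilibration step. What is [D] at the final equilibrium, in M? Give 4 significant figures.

[D]_eq = 0.006894 M

Q₀ = 125.4 vs Keq = 1.4930e+04 ⇒ Q<K, forward
Step 1:
                    D           X
  Initial     0.05801      0.6495
  Change     -0.05227     0.05227
  Equil      0.005743      0.7018
  solve Keq expr → x = 0.02613; check Q = 1.4930e+04
Then remove 0.001462 M of D.
Step 2:
                    D           X
  Initial    0.004281      0.7018
  Change      0.00145    -0.00145
  Equil      0.005731      0.7003
  solve Keq expr → x = -7.2507e-04; check Q = 1.4930e+04
Then add 0.1432 M of X.
Step 3:
                    D           X
  Initial    0.005731      0.8435
  Change     0.001162   -0.001162
  Equil      0.006894      0.8424
  solve Keq expr → x = -5.8122e-04; check Q = 1.4930e+04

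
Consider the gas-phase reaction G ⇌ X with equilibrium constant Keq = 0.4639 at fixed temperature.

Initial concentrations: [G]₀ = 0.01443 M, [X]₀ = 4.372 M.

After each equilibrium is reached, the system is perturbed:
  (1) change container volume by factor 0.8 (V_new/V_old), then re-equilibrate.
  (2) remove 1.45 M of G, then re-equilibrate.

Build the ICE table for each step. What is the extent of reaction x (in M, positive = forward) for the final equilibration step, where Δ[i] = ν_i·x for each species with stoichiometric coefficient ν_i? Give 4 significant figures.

x = -0.4595 M

Q₀ = 303 vs Keq = 0.4639 ⇒ Q>K, reverse
Step 1:
                   G          X
  I          0.01443      4.372
  C            2.982     -2.982
  E            2.996       1.39
  solve Keq expr → x = -2.982; check Q = 0.4639
Then change container volume by factor 0.8 (V_new/V_old).
Step 2:
                   G          X
  I            3.746      1.738
  C                0          0
  E            3.746      1.738
  solve Keq expr → x = 0; check Q = 0.4639
Then remove 1.45 M of G.
Step 3:
                   G          X
  I            2.296      1.738
  C           0.4595    -0.4595
  E            2.755      1.278
  solve Keq expr → x = -0.4595; check Q = 0.4639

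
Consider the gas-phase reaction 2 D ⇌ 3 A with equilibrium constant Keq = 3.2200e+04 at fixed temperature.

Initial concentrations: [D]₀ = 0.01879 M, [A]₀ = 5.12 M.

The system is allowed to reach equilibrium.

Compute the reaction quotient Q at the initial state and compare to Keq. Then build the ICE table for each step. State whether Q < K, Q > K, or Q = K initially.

Q₀ = 3.8015e+05; Q > K (proceeds reverse)

Q₀ = 3.8015e+05 vs Keq = 3.2200e+04 ⇒ Q>K, reverse
Step 1:
                    D           A
  Initial     0.01879        5.12
  Change      0.04451    -0.06677
  Equil        0.0633       5.053
  solve Keq expr → x = -0.02226; check Q = 3.2200e+04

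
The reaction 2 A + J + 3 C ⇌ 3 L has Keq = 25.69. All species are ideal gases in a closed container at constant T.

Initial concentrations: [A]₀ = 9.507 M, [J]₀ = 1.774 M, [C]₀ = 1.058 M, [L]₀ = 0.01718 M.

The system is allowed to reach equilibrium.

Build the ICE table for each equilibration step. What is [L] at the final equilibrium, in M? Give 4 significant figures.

[L]_eq = 1.005 M

Q₀ = 2.6704e-08 vs Keq = 25.69 ⇒ Q<K, forward
Step 1:
                  A         J         C         L
  I           9.507     1.774     1.058   0.01718
  C         -0.6584   -0.3292   -0.9876    0.9876
  E           8.849     1.445   0.07041     1.005
  solve Keq expr → x = 0.3292; check Q = 25.69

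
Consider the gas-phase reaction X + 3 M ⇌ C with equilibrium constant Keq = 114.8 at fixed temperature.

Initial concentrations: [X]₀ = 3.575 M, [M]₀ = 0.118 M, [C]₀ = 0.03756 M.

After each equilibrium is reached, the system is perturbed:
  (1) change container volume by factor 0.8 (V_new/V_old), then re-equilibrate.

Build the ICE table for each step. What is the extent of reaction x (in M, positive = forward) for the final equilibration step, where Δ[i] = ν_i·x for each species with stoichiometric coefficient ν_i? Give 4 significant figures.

x = 0.004063 M

Q₀ = 6.394 vs Keq = 114.8 ⇒ Q<K, forward
Step 1:
                    X           M           C
  I             3.575       0.118     0.03756
  C           -0.0218     -0.0654      0.0218
  E             3.553      0.0526     0.05936
  solve Keq expr → x = 0.0218; check Q = 114.8
Then change container volume by factor 0.8 (V_new/V_old).
Step 2:
                    X           M           C
  I             4.441     0.06575      0.0742
  C         -0.004063    -0.01219    0.004063
  E             4.437     0.05356     0.07826
  solve Keq expr → x = 0.004063; check Q = 114.8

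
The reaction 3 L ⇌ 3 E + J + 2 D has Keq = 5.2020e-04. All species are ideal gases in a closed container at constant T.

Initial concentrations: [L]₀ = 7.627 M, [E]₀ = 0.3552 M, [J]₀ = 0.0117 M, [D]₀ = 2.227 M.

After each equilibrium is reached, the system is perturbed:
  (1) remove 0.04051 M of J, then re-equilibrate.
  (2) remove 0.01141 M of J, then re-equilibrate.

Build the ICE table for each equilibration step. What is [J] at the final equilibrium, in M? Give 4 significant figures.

[J]_eq = 0.08402 M

Q₀ = 5.8612e-06 vs Keq = 5.2020e-04 ⇒ Q<K, forward
Step 1:
                   L          E          J          D
  I            7.627     0.3552     0.0117      2.227
  C          -0.3119     0.3119      0.104     0.2079
  E            7.315     0.6671     0.1157      2.435
  solve Keq expr → x = 0.104; check Q = 5.2020e-04
Then remove 0.04051 M of J.
Step 2:
                   L          E          J          D
  I            7.315     0.6671    0.07516      2.435
  C         -0.04617    0.04617    0.01539    0.03078
  E            7.269     0.7133    0.09055      2.466
  solve Keq expr → x = 0.01539; check Q = 5.2020e-04
Then remove 0.01141 M of J.
Step 3:
                   L          E          J          D
  I            7.269     0.7133    0.07914      2.466
  C         -0.01463    0.01463   0.004878   0.009756
  E            7.254     0.7279    0.08402      2.475
  solve Keq expr → x = 0.004878; check Q = 5.2020e-04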